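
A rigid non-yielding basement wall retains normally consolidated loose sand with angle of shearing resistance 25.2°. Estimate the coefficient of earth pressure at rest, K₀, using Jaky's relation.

0.574

K₀ = 1 − sin φ' = 1 − sin 25.2° = 0.5742.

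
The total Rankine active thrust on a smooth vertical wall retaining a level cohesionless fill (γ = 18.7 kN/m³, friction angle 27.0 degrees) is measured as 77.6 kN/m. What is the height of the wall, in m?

4.70 m

K_a = 0.3755. P_a = ½ K_a γ H² ⇒ H = √(2P_a/(K_a γ)).
H = √(2×77.6/(0.3755×18.7)) = 4.701 m.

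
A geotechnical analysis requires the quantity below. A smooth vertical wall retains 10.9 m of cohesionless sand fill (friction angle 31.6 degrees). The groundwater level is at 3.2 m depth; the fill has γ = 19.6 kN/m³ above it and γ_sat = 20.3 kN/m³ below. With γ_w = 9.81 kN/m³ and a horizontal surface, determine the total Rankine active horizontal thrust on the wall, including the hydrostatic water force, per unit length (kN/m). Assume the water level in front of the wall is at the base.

K_a = tan²(45° − φ/2) = 0.3123.
γ' = 20.3 − 9.81 = 10.49 kN/m³. Depth below WT = 7.7 m.
σ'_h at WT = K_a γ d_w = 19.59 kPa; at base = 19.59 + K_a γ' × 7.7 = 44.82 kPa.
P₁ (0–3.2 m) = ½×19.59×3.2 = 31.34. P₂ (3.2–10.9 m) = ½(19.59+44.82)×7.7 = 248.0.
P_w = ½ γ_w h₂² = 0.5×9.81×7.7² = 290.8. Total = 31.34+248.0+290.8 = 570.1 kN/m.

570 kN/m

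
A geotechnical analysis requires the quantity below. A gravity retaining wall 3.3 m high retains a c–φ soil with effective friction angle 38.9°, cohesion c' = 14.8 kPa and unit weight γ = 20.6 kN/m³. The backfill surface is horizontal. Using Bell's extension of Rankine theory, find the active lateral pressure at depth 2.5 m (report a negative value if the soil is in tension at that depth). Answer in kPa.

K_a = (1 − sin φ)/(1 + sin φ) = 0.2285.
σ_a = K_a γ z − 2c√K_a = 0.2285×20.6×2.5 − 2×14.8×0.4780 = -2.381 kPa.

-2.38 kPa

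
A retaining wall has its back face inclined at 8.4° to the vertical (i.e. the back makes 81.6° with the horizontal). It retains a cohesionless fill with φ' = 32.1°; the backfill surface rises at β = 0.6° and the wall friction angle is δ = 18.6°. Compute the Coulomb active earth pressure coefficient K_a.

0.342

K_a = sin²(α+φ) / [sin²α · sin(α−δ) · (1 + √{sin(φ+δ)sin(φ−β) / (sin(α−δ)sin(α+β))})²].
With α = 81.6°, φ = 32.1°, δ = 18.6°, β = 0.6°: K_a = 0.3420.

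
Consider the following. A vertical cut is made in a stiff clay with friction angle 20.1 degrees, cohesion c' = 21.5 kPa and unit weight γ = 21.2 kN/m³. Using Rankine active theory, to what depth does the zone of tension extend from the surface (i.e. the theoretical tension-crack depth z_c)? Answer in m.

K_a = tan²(45° − 20.1°/2) = 0.4885; √K_a = 0.6989.
The active pressure is zero where K_a γ z = 2c√K_a, so z_c = 2c/(γ√K_a) = 2×21.5/(21.2×0.6989) = 2.902 m.

2.90 m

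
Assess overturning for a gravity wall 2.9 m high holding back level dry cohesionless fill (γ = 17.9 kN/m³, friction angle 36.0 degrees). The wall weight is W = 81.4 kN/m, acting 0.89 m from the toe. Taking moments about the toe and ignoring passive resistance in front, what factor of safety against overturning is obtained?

3.84

K_a = tan²(45° − 36.0°/2) = 0.2596.
P_a = ½K_aγH² = 0.5×0.2596×17.9×2.9² = 19.54 kN/m, acting at H/3 = 0.9667 m above the base.
Overturning moment M_o = P_a × H/3 = 19.54 × 0.9667 = 18.89.
Resisting moment M_r = W × 0.89 = 81.4 × 0.89 = 72.45.
FS_overturning = M_r/M_o = 72.45/18.89 = 3.835.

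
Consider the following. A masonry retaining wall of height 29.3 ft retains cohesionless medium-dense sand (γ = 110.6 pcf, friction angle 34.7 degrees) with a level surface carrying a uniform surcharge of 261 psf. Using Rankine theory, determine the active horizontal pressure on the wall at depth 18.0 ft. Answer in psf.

618 psf

K_a = (1 − sin φ)/(1 + sin φ) = 0.2745.
σ_v = γz + q = 110.6 × 18.0 + 261 = 2252 psf.
σ_h = K_a σ_v = 0.2745 × 2252 = 618.1 psf.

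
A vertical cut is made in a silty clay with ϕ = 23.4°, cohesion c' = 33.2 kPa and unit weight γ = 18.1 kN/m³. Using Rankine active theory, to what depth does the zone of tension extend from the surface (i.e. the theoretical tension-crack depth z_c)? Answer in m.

K_a = tan²(45° − 23.4°/2) = 0.4315; √K_a = 0.6569.
The active pressure is zero where K_a γ z = 2c√K_a, so z_c = 2c/(γ√K_a) = 2×33.2/(18.1×0.6569) = 5.585 m.

5.58 m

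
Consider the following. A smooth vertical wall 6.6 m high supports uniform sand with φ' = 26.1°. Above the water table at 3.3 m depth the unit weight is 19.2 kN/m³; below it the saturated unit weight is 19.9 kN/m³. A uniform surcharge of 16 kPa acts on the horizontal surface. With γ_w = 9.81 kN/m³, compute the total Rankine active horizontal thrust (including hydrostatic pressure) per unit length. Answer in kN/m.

K_a = tan²(45° − φ/2) = 0.3889.
γ' = 19.9 − 9.81 = 10.09 kN/m³. h₂ = H − d_w = 3.3 m.
σ'_h: at surface K_a·q = 6.223; at WT K_a(q+γd_w) = 30.87; at base K_a(q+γd_w+γ'h₂) = 43.82 kPa.
P₁ = ½(6.223+30.87)×3.3 = 61.20; P₂ = ½(30.87+43.82)×3.3 = 123.2; P_w = ½γ_w h₂² = 53.42.
Total = 61.20+123.2+53.42 = 237.8 kN/m.

238 kN/m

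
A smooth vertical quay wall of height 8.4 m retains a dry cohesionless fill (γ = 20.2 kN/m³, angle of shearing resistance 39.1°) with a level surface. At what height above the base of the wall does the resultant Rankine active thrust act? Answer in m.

2.80 m

K_a = 0.2265.
The pressure distribution is triangular, so the resultant acts at H/3 above the base = 8.4/3 = 2.800 m.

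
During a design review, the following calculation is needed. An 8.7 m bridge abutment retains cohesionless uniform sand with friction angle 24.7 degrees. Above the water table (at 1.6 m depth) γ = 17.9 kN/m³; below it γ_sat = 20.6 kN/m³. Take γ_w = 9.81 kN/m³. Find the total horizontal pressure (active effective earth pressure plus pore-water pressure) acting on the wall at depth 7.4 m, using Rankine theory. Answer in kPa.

K_a = (1 − sin φ)/(1 + sin φ) = 0.4106.
γ' = 20.6 − 9.81 = 10.79 kN/m³.
Effective vertical stress at 7.4 m: σ'_v = 17.9×1.6 + 10.79×5.80 = 91.22 kPa.
σ'_h = K_a σ'_v = 0.4106 × 91.22 = 37.45 kPa; u = γ_w × 5.80 = 56.90 kPa.
Total σ_h = 37.45 + 56.90 = 94.35 kPa.

94.4 kPa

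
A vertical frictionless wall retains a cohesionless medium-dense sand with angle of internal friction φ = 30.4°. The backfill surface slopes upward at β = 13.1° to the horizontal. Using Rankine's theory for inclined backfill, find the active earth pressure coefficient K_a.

0.356

K_a = cos β · (cos β − √(cos²β − cos²φ)) / (cos β + √(cos²β − cos²φ)).
cos β = 0.9740, cos φ = 0.8625, √(cos²β − cos²φ) = 0.4524.
K_a = 0.9740 × (0.9740 − 0.4524)/(0.9740 + 0.4524) = 0.3561.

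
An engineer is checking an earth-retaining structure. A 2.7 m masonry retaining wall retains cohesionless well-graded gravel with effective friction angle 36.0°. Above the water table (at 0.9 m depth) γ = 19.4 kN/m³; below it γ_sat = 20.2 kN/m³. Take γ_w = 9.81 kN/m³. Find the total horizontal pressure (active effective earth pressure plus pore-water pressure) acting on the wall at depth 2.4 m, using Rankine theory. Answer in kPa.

23.3 kPa

K_a = (1 − sin φ)/(1 + sin φ) = 0.2596.
γ' = 20.2 − 9.81 = 10.39 kN/m³.
Effective vertical stress at 2.4 m: σ'_v = 19.4×0.9 + 10.39×1.50 = 33.05 kPa.
σ'_h = K_a σ'_v = 0.2596 × 33.05 = 8.579 kPa; u = γ_w × 1.50 = 14.71 kPa.
Total σ_h = 8.579 + 14.71 = 23.29 kPa.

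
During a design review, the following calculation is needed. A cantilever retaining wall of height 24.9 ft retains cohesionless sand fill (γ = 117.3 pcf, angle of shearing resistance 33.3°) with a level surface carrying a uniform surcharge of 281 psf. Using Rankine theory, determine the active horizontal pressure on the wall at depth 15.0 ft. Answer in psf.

594 psf

K_a = (1 − sin φ)/(1 + sin φ) = 0.2911.
σ_v = γz + q = 117.3 × 15.0 + 281 = 2040 psf.
σ_h = K_a σ_v = 0.2911 × 2040 = 594.1 psf.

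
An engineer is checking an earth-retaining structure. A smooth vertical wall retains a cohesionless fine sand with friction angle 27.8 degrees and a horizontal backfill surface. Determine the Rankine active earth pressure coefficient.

0.364

K_a = tan²(45° − φ/2) = tan²(31.10°) = 0.3639.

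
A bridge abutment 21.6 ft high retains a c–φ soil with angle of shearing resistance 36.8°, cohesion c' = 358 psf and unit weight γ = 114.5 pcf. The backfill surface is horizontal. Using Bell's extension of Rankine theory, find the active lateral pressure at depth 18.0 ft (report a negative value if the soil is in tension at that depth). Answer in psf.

158 psf

K_a = (1 − sin φ)/(1 + sin φ) = 0.2508.
σ_a = K_a γ z − 2c√K_a = 0.2508×114.5×18.0 − 2×358×0.5008 = 158.3 psf.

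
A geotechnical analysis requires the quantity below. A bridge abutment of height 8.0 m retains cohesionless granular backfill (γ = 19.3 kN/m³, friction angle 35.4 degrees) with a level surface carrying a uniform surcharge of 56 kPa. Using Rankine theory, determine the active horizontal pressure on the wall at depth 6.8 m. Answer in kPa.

K_a = (1 − sin φ)/(1 + sin φ) = 0.2664.
σ_v = γz + q = 19.3 × 6.8 + 56 = 187.2 kPa.
σ_h = K_a σ_v = 0.2664 × 187.2 = 49.88 kPa.

49.9 kPa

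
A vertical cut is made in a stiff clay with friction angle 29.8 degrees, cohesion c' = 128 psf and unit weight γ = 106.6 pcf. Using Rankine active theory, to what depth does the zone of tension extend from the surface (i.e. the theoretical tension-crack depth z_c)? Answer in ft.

K_a = tan²(45° − 29.8°/2) = 0.3360; √K_a = 0.5797.
The active pressure is zero where K_a γ z = 2c√K_a, so z_c = 2c/(γ√K_a) = 2×128/(106.6×0.5797) = 4.143 ft.

4.14 ft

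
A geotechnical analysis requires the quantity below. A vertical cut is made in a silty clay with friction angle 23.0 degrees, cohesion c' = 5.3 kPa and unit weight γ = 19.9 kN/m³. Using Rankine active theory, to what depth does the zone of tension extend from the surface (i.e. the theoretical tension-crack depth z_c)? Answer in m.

0.805 m

K_a = tan²(45° − 23.0°/2) = 0.4381; √K_a = 0.6619.
The active pressure is zero where K_a γ z = 2c√K_a, so z_c = 2c/(γ√K_a) = 2×5.3/(19.9×0.6619) = 0.8048 m.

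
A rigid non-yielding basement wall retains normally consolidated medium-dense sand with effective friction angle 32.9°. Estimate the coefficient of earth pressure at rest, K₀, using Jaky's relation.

0.457

K₀ = 1 − sin φ' = 1 − sin 32.9° = 0.4568.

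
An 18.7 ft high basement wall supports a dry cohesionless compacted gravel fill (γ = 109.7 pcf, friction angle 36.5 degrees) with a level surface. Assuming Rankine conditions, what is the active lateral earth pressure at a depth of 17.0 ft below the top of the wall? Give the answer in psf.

474 psf

K_a = (1 − sin φ)/(1 + sin φ) = 0.2541.
σ_h = K_a γ z = 0.2541 × 109.7 × 17.0 = 473.8 psf.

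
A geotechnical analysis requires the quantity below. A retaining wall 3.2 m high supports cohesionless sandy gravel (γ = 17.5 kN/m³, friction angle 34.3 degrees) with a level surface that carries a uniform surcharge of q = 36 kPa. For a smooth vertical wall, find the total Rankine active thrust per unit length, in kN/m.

K_a = tan²(45° − φ/2) = 0.2792.
Soil triangle: ½ K_a γ H² = 0.5×0.2792×17.5×3.2² = 25.01 kN/m.
Surcharge rectangle: K_a q H = 0.2792×36×3.2 = 32.16 kN/m.
Total = 25.01 + 32.16 = 57.17 kN/m.

57.2 kN/m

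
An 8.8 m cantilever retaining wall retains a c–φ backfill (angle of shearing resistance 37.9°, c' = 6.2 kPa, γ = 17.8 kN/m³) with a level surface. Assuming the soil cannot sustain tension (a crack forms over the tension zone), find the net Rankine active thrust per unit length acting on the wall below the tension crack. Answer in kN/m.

K_a = 0.2389; √K_a = 0.4888.
Tension-crack depth z_c = 2c/(γ√K_a) = 2×6.2/(17.8×0.4888) = 1.425 m.
σ_a at base = K_a γ H − 2c√K_a = 0.2389×17.8×8.8 − 2×6.2×0.4888 = 31.37 kPa.
P_a = ½ × 31.37 × (H − z_c) = 0.5×31.37×7.375 = 115.7 kN/m.

116 kN/m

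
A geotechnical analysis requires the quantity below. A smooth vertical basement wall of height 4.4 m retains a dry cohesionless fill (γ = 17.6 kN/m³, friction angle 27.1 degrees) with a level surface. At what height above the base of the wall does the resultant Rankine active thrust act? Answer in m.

K_a = 0.3741.
The pressure distribution is triangular, so the resultant acts at H/3 above the base = 4.4/3 = 1.467 m.

1.47 m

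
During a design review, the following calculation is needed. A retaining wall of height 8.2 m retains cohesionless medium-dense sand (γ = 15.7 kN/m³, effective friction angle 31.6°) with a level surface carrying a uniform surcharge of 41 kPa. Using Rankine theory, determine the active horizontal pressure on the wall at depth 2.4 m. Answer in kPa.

K_a = (1 − sin φ)/(1 + sin φ) = 0.3123.
σ_v = γz + q = 15.7 × 2.4 + 41 = 78.68 kPa.
σ_h = K_a σ_v = 0.3123 × 78.68 = 24.58 kPa.

24.6 kPa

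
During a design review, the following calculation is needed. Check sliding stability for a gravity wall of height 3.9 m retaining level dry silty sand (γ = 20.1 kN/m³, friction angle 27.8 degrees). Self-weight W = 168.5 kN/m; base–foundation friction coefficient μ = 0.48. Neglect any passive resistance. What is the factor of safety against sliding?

1.45

K_a = tan²(45° − 27.8°/2) = 0.3639.
P_a = ½K_aγH² = 0.5×0.3639×20.1×3.9² = 55.63 kN/m, acting at H/3 = 1.300 m above the base.
FS_sliding = μW / P_a = 0.48×168.5 / 55.63 = 1.454.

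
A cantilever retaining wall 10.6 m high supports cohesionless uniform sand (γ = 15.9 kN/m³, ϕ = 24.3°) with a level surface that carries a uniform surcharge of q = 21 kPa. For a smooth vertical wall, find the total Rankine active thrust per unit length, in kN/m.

465 kN/m

K_a = tan²(45° − φ/2) = 0.4169.
Soil triangle: ½ K_a γ H² = 0.5×0.4169×15.9×10.6² = 372.4 kN/m.
Surcharge rectangle: K_a q H = 0.4169×21×10.6 = 92.81 kN/m.
Total = 372.4 + 92.81 = 465.2 kN/m.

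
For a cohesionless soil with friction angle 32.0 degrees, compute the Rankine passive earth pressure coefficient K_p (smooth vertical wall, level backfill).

K_p = (1 + sin φ)/(1 − sin φ) = tan²(45° + 32.0°/2) = 3.255.

3.25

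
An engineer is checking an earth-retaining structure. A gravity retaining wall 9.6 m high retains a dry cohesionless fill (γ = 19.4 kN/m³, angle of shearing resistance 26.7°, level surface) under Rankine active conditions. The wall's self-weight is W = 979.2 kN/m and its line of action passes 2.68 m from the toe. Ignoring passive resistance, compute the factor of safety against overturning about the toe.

2.41

K_a = tan²(45° − 26.7°/2) = 0.3800.
P_a = ½K_aγH² = 0.5×0.3800×19.4×9.6² = 339.7 kN/m, acting at H/3 = 3.200 m above the base.
Overturning moment M_o = P_a × H/3 = 339.7 × 3.200 = 1087.
Resisting moment M_r = W × 2.68 = 979.2 × 2.68 = 2624.
FS_overturning = M_r/M_o = 2624/1087 = 2.414.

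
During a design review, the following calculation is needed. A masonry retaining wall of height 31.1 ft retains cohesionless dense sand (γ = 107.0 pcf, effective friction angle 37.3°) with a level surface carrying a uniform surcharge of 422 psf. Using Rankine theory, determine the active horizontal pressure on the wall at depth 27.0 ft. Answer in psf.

K_a = (1 − sin φ)/(1 + sin φ) = 0.2453.
σ_v = γz + q = 107.0 × 27.0 + 422 = 3311 psf.
σ_h = K_a σ_v = 0.2453 × 3311 = 812.3 psf.

812 psf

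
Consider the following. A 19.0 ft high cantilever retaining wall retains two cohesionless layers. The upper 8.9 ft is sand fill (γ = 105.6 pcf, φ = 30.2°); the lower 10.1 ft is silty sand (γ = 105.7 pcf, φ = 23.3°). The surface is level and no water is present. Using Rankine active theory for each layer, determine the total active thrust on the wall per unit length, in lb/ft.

K_a1 = tan²(45°−30.2°/2) = 0.3307; K_a2 = tan²(45°−23.3°/2) = 0.4331.
Layer 1: σ at base = K_a1 γ₁ h₁ = 310.8 psf; P₁ = ½×310.8×8.9 = 1383.
Layer 2: σ_v at top = γ₁h₁ = 939.8; σ_h top = K_a2×939.8 = 407.1; σ_h base = K_a2×(939.8+105.7×10.1) = 869.5.
P₂ = ½(407.1+869.5)×10.1 = 6447. Total P_a = 1383+6447 = 7829 lb/ft.

7830 lb/ft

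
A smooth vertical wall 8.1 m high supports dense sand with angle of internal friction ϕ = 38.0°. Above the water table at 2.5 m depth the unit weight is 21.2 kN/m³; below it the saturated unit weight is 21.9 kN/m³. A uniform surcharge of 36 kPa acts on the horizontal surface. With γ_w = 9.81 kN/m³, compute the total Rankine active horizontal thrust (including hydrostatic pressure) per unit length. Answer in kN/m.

355 kN/m

K_a = tan²(45° − φ/2) = 0.2379.
γ' = 21.9 − 9.81 = 12.09 kN/m³. h₂ = H − d_w = 5.6 m.
σ'_h: at surface K_a·q = 8.564; at WT K_a(q+γd_w) = 21.17; at base K_a(q+γd_w+γ'h₂) = 37.28 kPa.
P₁ = ½(8.564+21.17)×2.5 = 37.17; P₂ = ½(21.17+37.28)×5.6 = 163.7; P_w = ½γ_w h₂² = 153.8.
Total = 37.17+163.7+153.8 = 354.6 kN/m.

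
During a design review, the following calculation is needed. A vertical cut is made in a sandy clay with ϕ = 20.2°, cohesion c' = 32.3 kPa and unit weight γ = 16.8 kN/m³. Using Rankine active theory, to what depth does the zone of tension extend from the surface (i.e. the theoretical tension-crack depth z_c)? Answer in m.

5.51 m

K_a = tan²(45° − 20.2°/2) = 0.4867; √K_a = 0.6976.
The active pressure is zero where K_a γ z = 2c√K_a, so z_c = 2c/(γ√K_a) = 2×32.3/(16.8×0.6976) = 5.512 m.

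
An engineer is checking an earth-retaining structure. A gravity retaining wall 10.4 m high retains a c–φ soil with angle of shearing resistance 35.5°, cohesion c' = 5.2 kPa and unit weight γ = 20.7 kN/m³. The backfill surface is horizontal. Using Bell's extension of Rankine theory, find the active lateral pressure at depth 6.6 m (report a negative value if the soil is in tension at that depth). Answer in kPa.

K_a = (1 − sin φ)/(1 + sin φ) = 0.2653.
σ_a = K_a γ z − 2c√K_a = 0.2653×20.7×6.6 − 2×5.2×0.5150 = 30.88 kPa.

30.9 kPa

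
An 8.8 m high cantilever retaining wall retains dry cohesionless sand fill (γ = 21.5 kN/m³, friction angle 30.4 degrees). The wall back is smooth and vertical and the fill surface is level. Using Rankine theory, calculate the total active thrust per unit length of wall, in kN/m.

K_a = tan²(45° − φ/2) = 0.3280.
P_a = ½ K_a γ H² = 0.5 × 0.3280 × 21.5 × 8.8² = 273.0 kN/m.

273 kN/m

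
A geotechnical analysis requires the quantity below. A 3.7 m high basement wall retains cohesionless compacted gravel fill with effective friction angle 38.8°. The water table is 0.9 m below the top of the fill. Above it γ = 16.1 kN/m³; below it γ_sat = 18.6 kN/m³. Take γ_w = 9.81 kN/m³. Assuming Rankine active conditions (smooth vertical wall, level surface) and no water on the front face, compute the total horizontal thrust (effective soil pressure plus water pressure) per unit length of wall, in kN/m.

K_a = tan²(45° − φ/2) = 0.2296.
γ' = 18.6 − 9.81 = 8.790 kN/m³. Depth below WT = 2.8 m.
σ'_h at WT = K_a γ d_w = 3.326 kPa; at base = 3.326 + K_a γ' × 2.8 = 8.976 kPa.
P₁ (0–0.9 m) = ½×3.326×0.9 = 1.497. P₂ (0.9–3.7 m) = ½(3.326+8.976)×2.8 = 17.22.
P_w = ½ γ_w h₂² = 0.5×9.81×2.8² = 38.46. Total = 1.497+17.22+38.46 = 57.18 kN/m.

57.2 kN/m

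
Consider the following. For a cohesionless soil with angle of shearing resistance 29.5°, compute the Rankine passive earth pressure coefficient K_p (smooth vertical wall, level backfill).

K_p = (1 + sin φ)/(1 − sin φ) = tan²(45° + 29.5°/2) = 2.940.

2.94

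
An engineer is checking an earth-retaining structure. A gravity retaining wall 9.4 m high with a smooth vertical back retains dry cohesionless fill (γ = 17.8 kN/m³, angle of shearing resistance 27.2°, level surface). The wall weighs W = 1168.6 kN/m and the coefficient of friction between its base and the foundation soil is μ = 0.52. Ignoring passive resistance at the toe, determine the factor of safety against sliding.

K_a = tan²(45° − 27.2°/2) = 0.3726.
P_a = ½K_aγH² = 0.5×0.3726×17.8×9.4² = 293.0 kN/m, acting at H/3 = 3.133 m above the base.
FS_sliding = μW / P_a = 0.52×1168.6 / 293.0 = 2.074.

2.07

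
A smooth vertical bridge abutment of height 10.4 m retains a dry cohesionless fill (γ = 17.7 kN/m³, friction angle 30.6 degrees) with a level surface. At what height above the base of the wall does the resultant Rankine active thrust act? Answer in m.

3.47 m

K_a = 0.3253.
The pressure distribution is triangular, so the resultant acts at H/3 above the base = 10.4/3 = 3.467 m.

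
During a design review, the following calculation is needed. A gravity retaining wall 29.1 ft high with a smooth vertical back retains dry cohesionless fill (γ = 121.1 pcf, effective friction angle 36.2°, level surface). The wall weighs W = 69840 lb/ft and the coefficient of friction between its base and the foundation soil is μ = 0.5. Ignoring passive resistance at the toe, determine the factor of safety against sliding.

K_a = tan²(45° − 36.2°/2) = 0.2574.
P_a = ½K_aγH² = 0.5×0.2574×121.1×29.1² = 13200 lb/ft, acting at H/3 = 9.700 ft above the base.
FS_sliding = μW / P_a = 0.5×69840 / 13200 = 2.646.

2.65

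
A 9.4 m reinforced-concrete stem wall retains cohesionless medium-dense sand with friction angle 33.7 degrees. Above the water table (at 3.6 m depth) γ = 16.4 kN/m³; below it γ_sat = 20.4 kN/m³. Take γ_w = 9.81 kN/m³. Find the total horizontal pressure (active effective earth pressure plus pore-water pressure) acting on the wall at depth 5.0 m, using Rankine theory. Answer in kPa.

34.9 kPa

K_a = (1 − sin φ)/(1 + sin φ) = 0.2863.
γ' = 20.4 − 9.81 = 10.59 kN/m³.
Effective vertical stress at 5.0 m: σ'_v = 16.4×3.6 + 10.59×1.40 = 73.87 kPa.
σ'_h = K_a σ'_v = 0.2863 × 73.87 = 21.15 kPa; u = γ_w × 1.40 = 13.73 kPa.
Total σ_h = 21.15 + 13.73 = 34.88 kPa.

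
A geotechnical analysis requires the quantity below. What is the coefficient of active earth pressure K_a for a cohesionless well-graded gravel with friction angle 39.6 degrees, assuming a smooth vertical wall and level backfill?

K_a = (1 − sin φ)/(1 + sin φ) = (1 − sin 39.6°)/(1 + sin 39.6°) = 0.2214.

0.221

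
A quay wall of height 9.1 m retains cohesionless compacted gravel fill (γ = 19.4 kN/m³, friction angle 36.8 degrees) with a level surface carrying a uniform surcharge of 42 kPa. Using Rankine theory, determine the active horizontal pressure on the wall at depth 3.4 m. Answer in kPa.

27.1 kPa

K_a = (1 − sin φ)/(1 + sin φ) = 0.2508.
σ_v = γz + q = 19.4 × 3.4 + 42 = 108.0 kPa.
σ_h = K_a σ_v = 0.2508 × 108.0 = 27.07 kPa.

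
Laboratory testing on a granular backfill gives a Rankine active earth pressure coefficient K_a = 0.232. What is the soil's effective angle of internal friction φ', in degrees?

K_a = tan²(45° − φ/2) ⇒ 45° − φ/2 = arctan(√0.232) = 25.72°.
φ = 2(45° − 25.72°) = 38.56°.

38.6°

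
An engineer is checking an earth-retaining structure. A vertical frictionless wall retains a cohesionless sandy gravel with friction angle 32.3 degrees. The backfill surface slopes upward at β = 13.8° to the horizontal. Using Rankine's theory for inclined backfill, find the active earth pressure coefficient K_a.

K_a = cos β · (cos β − √(cos²β − cos²φ)) / (cos β + √(cos²β − cos²φ)).
cos β = 0.9711, cos φ = 0.8453, √(cos²β − cos²φ) = 0.4782.
K_a = 0.9711 × (0.9711 − 0.4782)/(0.9711 + 0.4782) = 0.3303.

0.330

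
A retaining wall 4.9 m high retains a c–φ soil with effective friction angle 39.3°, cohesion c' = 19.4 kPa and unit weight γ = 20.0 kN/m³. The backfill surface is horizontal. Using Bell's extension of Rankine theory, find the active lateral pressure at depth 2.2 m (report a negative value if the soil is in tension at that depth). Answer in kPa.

-8.51 kPa

K_a = (1 − sin φ)/(1 + sin φ) = 0.2245.
σ_a = K_a γ z − 2c√K_a = 0.2245×20.0×2.2 − 2×19.4×0.4738 = -8.506 kPa.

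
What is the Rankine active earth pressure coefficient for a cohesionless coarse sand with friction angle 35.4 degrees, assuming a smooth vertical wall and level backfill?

0.266

K_a = tan²(45° − φ/2) = tan²(27.30°) = 0.2664.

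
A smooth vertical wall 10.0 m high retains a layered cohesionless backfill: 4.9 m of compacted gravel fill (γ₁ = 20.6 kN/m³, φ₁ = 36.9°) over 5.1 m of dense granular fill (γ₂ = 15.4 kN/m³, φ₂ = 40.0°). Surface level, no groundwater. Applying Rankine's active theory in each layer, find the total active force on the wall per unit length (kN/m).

K_a1 = tan²(45°−36.9°/2) = 0.2497; K_a2 = tan²(45°−40.0°/2) = 0.2174.
Layer 1: σ at base = K_a1 γ₁ h₁ = 25.20 kPa; P₁ = ½×25.20×4.9 = 61.74.
Layer 2: σ_v at top = γ₁h₁ = 100.9; σ_h top = K_a2×100.9 = 21.95; σ_h base = K_a2×(100.9+15.4×5.1) = 39.03.
P₂ = ½(21.95+39.03)×5.1 = 155.5. Total P_a = 61.74+155.5 = 217.2 kN/m.

217 kN/m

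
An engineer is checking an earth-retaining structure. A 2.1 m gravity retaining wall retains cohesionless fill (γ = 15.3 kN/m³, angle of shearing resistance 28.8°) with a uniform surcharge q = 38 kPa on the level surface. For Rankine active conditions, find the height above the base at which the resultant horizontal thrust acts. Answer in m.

0.946 m

K_a = 0.3498.
Triangular part P₁ = ½K_aγH² = 11.80 at H/3 = 0.7000 m; rectangular part P₂ = K_a q H = 27.91 at H/2 = 1.050 m.
ȳ = (P₁·0.7000 + P₂·1.050)/(P₁+P₂) = 0.9460 m.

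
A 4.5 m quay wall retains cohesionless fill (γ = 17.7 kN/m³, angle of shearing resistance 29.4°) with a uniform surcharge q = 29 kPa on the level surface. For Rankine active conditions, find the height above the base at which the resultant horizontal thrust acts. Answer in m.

1.82 m

K_a = 0.3415.
Triangular part P₁ = ½K_aγH² = 61.20 at H/3 = 1.500 m; rectangular part P₂ = K_a q H = 44.56 at H/2 = 2.250 m.
ȳ = (P₁·1.500 + P₂·2.250)/(P₁+P₂) = 1.816 m.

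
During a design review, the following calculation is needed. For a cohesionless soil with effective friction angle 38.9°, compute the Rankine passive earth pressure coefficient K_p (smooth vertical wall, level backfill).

4.38

K_p = (1 + sin φ)/(1 − sin φ) = tan²(45° + 38.9°/2) = 4.376.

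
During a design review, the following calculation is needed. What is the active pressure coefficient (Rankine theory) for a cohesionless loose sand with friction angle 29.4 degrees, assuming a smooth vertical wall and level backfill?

K_a = (1 − sin φ)/(1 + sin φ) = (1 − sin 29.4°)/(1 + sin 29.4°) = 0.3415.

0.341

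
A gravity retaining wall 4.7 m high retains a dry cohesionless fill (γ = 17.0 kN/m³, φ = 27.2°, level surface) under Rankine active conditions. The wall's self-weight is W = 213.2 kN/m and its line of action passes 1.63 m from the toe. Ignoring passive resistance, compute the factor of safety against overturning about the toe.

3.17

K_a = tan²(45° − 27.2°/2) = 0.3726.
P_a = ½K_aγH² = 0.5×0.3726×17.0×4.7² = 69.96 kN/m, acting at H/3 = 1.567 m above the base.
Overturning moment M_o = P_a × H/3 = 69.96 × 1.567 = 109.6.
Resisting moment M_r = W × 1.63 = 213.2 × 1.63 = 347.5.
FS_overturning = M_r/M_o = 347.5/109.6 = 3.171.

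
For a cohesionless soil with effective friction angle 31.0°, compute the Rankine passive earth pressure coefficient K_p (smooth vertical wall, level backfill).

K_p = (1 + sin φ)/(1 − sin φ) = tan²(45° + 31.0°/2) = 3.124.

3.12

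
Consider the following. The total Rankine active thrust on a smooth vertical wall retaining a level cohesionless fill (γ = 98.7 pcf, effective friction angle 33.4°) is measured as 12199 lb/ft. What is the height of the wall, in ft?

K_a = 0.2899. P_a = ½ K_a γ H² ⇒ H = √(2P_a/(K_a γ)).
H = √(2×12199/(0.2899×98.7)) = 29.20 ft.

29.2 ft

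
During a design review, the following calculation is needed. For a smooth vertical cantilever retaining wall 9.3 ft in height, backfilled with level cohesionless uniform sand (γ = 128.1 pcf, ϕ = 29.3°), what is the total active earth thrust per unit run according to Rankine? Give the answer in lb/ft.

K_a = tan²(45° − φ/2) = 0.3428.
P_a = ½ K_a γ H² = 0.5 × 0.3428 × 128.1 × 9.3² = 1899 lb/ft.

1900 lb/ft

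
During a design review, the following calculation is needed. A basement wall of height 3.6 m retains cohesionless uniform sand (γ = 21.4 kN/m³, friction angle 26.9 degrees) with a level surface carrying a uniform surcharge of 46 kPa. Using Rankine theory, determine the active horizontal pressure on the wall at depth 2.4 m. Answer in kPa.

36.7 kPa

K_a = (1 − sin φ)/(1 + sin φ) = 0.3770.
σ_v = γz + q = 21.4 × 2.4 + 46 = 97.36 kPa.
σ_h = K_a σ_v = 0.3770 × 97.36 = 36.70 kPa.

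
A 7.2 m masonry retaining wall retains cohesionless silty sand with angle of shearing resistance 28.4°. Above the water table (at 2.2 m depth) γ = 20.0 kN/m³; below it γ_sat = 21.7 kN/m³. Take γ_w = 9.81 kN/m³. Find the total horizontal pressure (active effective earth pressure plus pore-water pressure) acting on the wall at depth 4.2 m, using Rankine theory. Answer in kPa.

43.7 kPa

K_a = (1 − sin φ)/(1 + sin φ) = 0.3554.
γ' = 21.7 − 9.81 = 11.89 kN/m³.
Effective vertical stress at 4.2 m: σ'_v = 20.0×2.2 + 11.89×2.00 = 67.78 kPa.
σ'_h = K_a σ'_v = 0.3554 × 67.78 = 24.09 kPa; u = γ_w × 2.00 = 19.62 kPa.
Total σ_h = 24.09 + 19.62 = 43.71 kPa.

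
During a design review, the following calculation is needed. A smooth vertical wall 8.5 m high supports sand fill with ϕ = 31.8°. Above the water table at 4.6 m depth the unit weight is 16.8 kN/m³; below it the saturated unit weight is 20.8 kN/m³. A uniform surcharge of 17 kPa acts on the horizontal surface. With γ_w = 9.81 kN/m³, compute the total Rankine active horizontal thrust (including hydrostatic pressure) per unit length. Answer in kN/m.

K_a = tan²(45° − φ/2) = 0.3098.
γ' = 20.8 − 9.81 = 10.99 kN/m³. h₂ = H − d_w = 3.9 m.
σ'_h: at surface K_a·q = 5.267; at WT K_a(q+γd_w) = 29.21; at base K_a(q+γd_w+γ'h₂) = 42.49 kPa.
P₁ = ½(5.267+29.21)×4.6 = 79.29; P₂ = ½(29.21+42.49)×3.9 = 139.8; P_w = ½γ_w h₂² = 74.61.
Total = 79.29+139.8+74.61 = 293.7 kN/m.

294 kN/m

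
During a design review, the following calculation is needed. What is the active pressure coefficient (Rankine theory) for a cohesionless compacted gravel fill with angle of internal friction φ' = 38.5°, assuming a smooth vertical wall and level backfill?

0.233

K_a = (1 − sin φ)/(1 + sin φ) = (1 − sin 38.5°)/(1 + sin 38.5°) = 0.2327.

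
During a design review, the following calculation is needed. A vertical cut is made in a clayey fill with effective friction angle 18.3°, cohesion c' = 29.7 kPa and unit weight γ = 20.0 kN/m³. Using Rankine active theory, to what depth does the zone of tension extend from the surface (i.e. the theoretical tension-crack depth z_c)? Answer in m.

K_a = tan²(45° − 18.3°/2) = 0.5221; √K_a = 0.7226.
The active pressure is zero where K_a γ z = 2c√K_a, so z_c = 2c/(γ√K_a) = 2×29.7/(20.0×0.7226) = 4.110 m.

4.11 m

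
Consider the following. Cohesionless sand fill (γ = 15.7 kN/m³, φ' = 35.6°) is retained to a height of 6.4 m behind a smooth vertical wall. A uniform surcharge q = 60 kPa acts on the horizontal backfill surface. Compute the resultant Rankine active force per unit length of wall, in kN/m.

K_a = tan²(45° − φ/2) = 0.2641.
Soil triangle: ½ K_a γ H² = 0.5×0.2641×15.7×6.4² = 84.93 kN/m.
Surcharge rectangle: K_a q H = 0.2641×60×6.4 = 101.4 kN/m.
Total = 84.93 + 101.4 = 186.3 kN/m.

186 kN/m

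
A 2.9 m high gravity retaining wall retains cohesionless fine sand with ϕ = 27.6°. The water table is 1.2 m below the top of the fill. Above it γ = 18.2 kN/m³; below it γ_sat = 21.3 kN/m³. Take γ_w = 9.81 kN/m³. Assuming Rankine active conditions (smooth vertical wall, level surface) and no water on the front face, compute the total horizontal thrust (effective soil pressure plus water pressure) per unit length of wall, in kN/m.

38.7 kN/m

K_a = tan²(45° − φ/2) = 0.3668.
γ' = 21.3 − 9.81 = 11.49 kN/m³. Depth below WT = 1.7 m.
σ'_h at WT = K_a γ d_w = 8.010 kPa; at base = 8.010 + K_a γ' × 1.7 = 15.17 kPa.
P₁ (0–1.2 m) = ½×8.010×1.2 = 4.806. P₂ (1.2–2.9 m) = ½(8.010+15.17)×1.7 = 19.71.
P_w = ½ γ_w h₂² = 0.5×9.81×1.7² = 14.18. Total = 4.806+19.71+14.18 = 38.69 kN/m.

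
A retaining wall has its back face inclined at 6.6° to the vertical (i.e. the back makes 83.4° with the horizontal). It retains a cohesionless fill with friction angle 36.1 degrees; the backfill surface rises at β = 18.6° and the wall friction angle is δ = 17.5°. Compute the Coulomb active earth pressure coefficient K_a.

0.364

K_a = sin²(α+φ) / [sin²α · sin(α−δ) · (1 + √{sin(φ+δ)sin(φ−β) / (sin(α−δ)sin(α+β))})²].
With α = 83.4°, φ = 36.1°, δ = 17.5°, β = 18.6°: K_a = 0.3637.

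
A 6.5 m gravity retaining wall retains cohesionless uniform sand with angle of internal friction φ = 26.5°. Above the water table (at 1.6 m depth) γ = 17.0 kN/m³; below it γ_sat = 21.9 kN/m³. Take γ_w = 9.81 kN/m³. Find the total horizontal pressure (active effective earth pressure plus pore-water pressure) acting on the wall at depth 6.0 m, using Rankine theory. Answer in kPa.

K_a = (1 − sin φ)/(1 + sin φ) = 0.3829.
γ' = 21.9 − 9.81 = 12.09 kN/m³.
Effective vertical stress at 6.0 m: σ'_v = 17.0×1.6 + 12.09×4.40 = 80.40 kPa.
σ'_h = K_a σ'_v = 0.3829 × 80.40 = 30.79 kPa; u = γ_w × 4.40 = 43.16 kPa.
Total σ_h = 30.79 + 43.16 = 73.95 kPa.

74.0 kPa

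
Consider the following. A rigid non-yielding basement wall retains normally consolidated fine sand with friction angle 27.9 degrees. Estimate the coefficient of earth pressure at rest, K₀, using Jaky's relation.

0.532

K₀ = 1 − sin φ' = 1 − sin 27.9° = 0.5321.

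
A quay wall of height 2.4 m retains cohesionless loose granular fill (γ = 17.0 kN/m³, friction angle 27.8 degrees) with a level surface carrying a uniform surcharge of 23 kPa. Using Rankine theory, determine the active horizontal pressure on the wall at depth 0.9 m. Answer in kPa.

13.9 kPa

K_a = (1 − sin φ)/(1 + sin φ) = 0.3639.
σ_v = γz + q = 17.0 × 0.9 + 23 = 38.30 kPa.
σ_h = K_a σ_v = 0.3639 × 38.30 = 13.94 kPa.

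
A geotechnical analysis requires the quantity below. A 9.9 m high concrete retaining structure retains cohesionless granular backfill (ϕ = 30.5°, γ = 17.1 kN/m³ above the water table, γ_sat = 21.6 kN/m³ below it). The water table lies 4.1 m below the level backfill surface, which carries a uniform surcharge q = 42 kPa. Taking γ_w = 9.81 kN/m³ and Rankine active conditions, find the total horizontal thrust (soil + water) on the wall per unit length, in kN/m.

K_a = tan²(45° − φ/2) = 0.3267.
γ' = 21.6 − 9.81 = 11.79 kN/m³. h₂ = H − d_w = 5.8 m.
σ'_h: at surface K_a·q = 13.72; at WT K_a(q+γd_w) = 36.62; at base K_a(q+γd_w+γ'h₂) = 58.96 kPa.
P₁ = ½(13.72+36.62)×4.1 = 103.2; P₂ = ½(36.62+58.96)×5.8 = 277.2; P_w = ½γ_w h₂² = 165.0.
Total = 103.2+277.2+165.0 = 545.4 kN/m.

545 kN/m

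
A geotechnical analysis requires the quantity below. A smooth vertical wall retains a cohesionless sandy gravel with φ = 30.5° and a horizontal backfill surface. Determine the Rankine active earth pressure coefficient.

K_a = tan²(45° − φ/2) = tan²(29.75°) = 0.3267.

0.327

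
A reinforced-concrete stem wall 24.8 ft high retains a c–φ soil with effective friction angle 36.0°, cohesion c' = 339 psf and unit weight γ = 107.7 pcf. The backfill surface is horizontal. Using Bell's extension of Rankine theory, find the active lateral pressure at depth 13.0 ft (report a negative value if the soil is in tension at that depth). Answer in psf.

18.0 psf

K_a = (1 − sin φ)/(1 + sin φ) = 0.2596.
σ_a = K_a γ z − 2c√K_a = 0.2596×107.7×13.0 − 2×339×0.5095 = 18.03 psf.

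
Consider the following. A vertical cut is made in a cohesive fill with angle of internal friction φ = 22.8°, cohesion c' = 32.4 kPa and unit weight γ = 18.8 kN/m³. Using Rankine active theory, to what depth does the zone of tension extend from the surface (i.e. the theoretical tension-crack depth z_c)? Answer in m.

K_a = tan²(45° − 22.8°/2) = 0.4414; √K_a = 0.6644.
The active pressure is zero where K_a γ z = 2c√K_a, so z_c = 2c/(γ√K_a) = 2×32.4/(18.8×0.6644) = 5.188 m.

5.19 m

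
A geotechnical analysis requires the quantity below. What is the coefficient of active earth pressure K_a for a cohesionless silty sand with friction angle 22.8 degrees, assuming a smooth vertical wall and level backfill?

0.441

K_a = (1 − sin φ)/(1 + sin φ) = (1 − sin 22.8°)/(1 + sin 22.8°) = 0.4414.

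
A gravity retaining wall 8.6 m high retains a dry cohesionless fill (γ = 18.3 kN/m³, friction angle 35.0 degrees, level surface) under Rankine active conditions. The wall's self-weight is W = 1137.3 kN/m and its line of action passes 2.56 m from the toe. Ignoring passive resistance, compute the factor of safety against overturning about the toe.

K_a = tan²(45° − 35.0°/2) = 0.2710.
P_a = ½K_aγH² = 0.5×0.2710×18.3×8.6² = 183.4 kN/m, acting at H/3 = 2.867 m above the base.
Overturning moment M_o = P_a × H/3 = 183.4 × 2.867 = 525.7.
Resisting moment M_r = W × 2.56 = 1137.3 × 2.56 = 2911.
FS_overturning = M_r/M_o = 2911/525.7 = 5.538.

5.54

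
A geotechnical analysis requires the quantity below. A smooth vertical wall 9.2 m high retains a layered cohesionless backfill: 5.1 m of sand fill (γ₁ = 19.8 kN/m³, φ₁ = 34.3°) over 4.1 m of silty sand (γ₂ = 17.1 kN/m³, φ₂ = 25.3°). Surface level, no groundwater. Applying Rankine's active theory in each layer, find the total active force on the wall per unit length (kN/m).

K_a1 = tan²(45°−34.3°/2) = 0.2792; K_a2 = tan²(45°−25.3°/2) = 0.4012.
Layer 1: σ at base = K_a1 γ₁ h₁ = 28.19 kPa; P₁ = ½×28.19×5.1 = 71.88.
Layer 2: σ_v at top = γ₁h₁ = 101.0; σ_h top = K_a2×101.0 = 40.51; σ_h base = K_a2×(101.0+17.1×4.1) = 68.64.
P₂ = ½(40.51+68.64)×4.1 = 223.8. Total P_a = 71.88+223.8 = 295.6 kN/m.

296 kN/m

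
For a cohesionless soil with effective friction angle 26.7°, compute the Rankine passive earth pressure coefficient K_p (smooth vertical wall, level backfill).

K_p = (1 + sin φ)/(1 − sin φ) = tan²(45° + 26.7°/2) = 2.632.

2.63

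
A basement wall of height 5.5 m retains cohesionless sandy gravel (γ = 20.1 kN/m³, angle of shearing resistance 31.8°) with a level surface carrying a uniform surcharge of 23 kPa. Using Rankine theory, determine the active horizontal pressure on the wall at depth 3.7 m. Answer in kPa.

30.2 kPa

K_a = (1 − sin φ)/(1 + sin φ) = 0.3098.
σ_v = γz + q = 20.1 × 3.7 + 23 = 97.37 kPa.
σ_h = K_a σ_v = 0.3098 × 97.37 = 30.16 kPa.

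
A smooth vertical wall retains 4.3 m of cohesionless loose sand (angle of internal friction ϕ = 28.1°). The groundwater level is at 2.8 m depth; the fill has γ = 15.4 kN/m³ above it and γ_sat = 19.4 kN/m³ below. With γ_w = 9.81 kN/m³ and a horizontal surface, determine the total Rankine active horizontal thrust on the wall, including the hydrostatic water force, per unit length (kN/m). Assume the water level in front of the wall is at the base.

K_a = tan²(45° − φ/2) = 0.3596.
γ' = 19.4 − 9.81 = 9.590 kN/m³. Depth below WT = 1.5 m.
σ'_h at WT = K_a γ d_w = 15.51 kPa; at base = 15.51 + K_a γ' × 1.5 = 20.68 kPa.
P₁ (0–2.8 m) = ½×15.51×2.8 = 21.71. P₂ (2.8–4.3 m) = ½(15.51+20.68)×1.5 = 27.14.
P_w = ½ γ_w h₂² = 0.5×9.81×1.5² = 11.04. Total = 21.71+27.14+11.04 = 59.88 kN/m.

59.9 kN/m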